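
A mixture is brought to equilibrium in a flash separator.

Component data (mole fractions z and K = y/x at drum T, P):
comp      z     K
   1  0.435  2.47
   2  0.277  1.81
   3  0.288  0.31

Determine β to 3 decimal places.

Rachford–Rice: g(β) = Σ zᵢ(Kᵢ−1)/(1+β(Kᵢ−1)) = 0.
g(0) = ΣzᵢKᵢ − 1 = 0.665 and g(1) = 1 − Σzᵢ/Kᵢ = -0.258, so a root lies in (0, 1).
Newton–Raphson from β = 0.58:
  β = 0.580: g = 0.1665, g' = -0.739 → β = 0.805
  β = 0.805: g = -0.0186, g' = -0.958 → β = 0.786
Converged at β = 0.786.

β = 0.786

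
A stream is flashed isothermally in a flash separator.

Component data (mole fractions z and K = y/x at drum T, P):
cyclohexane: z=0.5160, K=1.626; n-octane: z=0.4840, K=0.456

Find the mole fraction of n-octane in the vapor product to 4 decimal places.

y_n-octane = 0.2440

Binary case is linear: z₁(K₁−1)(1+V/F(K₂−1)) + z₂(K₂−1)(1+V/F(K₁−1)) = 0
⇒ V/F = [z₁(K₁−1)+z₂(K₂−1)] / [−(K₁−1)(K₂−1)] = 0.05972/0.34054 = 0.1754
Compositions from xᵢ = zᵢ/(1+V/F(Kᵢ−1)), yᵢ = Kᵢxᵢ:
  cyclohexane: x = 0.4650, y = 0.7560
  n-octane: x = 0.5350, y = 0.2440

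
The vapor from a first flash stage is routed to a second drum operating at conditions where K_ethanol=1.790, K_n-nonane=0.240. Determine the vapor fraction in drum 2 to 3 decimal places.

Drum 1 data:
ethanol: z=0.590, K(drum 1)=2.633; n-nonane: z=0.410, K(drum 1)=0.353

V/F (drum 2) = 0.663

Drum 1:
Binary case is linear: z₁(K₁−1)(1+ψ₁(K₂−1)) + z₂(K₂−1)(1+ψ₁(K₁−1)) = 0
⇒ ψ₁ = [z₁(K₁−1)+z₂(K₂−1)] / [−(K₁−1)(K₂−1)] = 0.6982/1.0566 = 0.661
Drum-1 compositions:
  ethanol: x = 0.284, y = 0.747
  n-nonane: x = 0.716, y = 0.253
Drum-2 feed = drum-1 vapor: z₂ = (0.7472, 0.2528).
Drum 2:
Material balance + equilibrium reduce to Σ zᵢ(Kᵢ−1)/(1+ψ₂(Kᵢ−1)) = 0.
Check two-phase: ΣzᵢKᵢ = 1.398 > 1 and Σzᵢ/Kᵢ = 1.471 > 1, so g(0) = 0.398 > 0 and g(1) = -0.471 < 0.
Newton–Raphson from ψ₂ = 0.5:
  ψ₂ = 0.500: g = 0.1132, g' = -0.620 → ψ₂ = 0.683
  ψ₂ = 0.683: g = -0.0159, g' = -0.828 → ψ₂ = 0.663
Converged at ψ₂ = 0.663.
  ethanol: x = 0.490, y = 0.878
  n-nonane: x = 0.510, y = 0.122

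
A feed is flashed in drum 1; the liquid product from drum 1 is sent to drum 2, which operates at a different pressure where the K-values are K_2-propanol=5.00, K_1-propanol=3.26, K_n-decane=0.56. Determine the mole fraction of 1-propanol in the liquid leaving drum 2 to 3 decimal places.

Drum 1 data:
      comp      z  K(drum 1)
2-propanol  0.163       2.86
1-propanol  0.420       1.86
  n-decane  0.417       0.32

x_1-propanol (drum 2) = 0.123

Drum 1:
Rachford–Rice: g(ψ₁) = Σ zᵢ(Kᵢ−1)/(1+ψ₁(Kᵢ−1)) = 0.
g(0) = ΣzᵢKᵢ − 1 = 0.381 and g(1) = 1 − Σzᵢ/Kᵢ = -0.586, so a root lies in (0, 1).
Iterate (Newton) starting at ψ₁ = 0.5:
  ψ₁ = 0.500: g = -0.0200, g' = -0.746 → ψ₁ = 0.473
Converged at ψ₁ = 0.473.
Drum-1 compositions:
  2-propanol: x = 0.087, y = 0.248
  1-propanol: x = 0.299, y = 0.555
  n-decane: x = 0.615, y = 0.197
Drum-2 feed = drum-1 liquid: z₂ = (0.0867, 0.2985, 0.6147).
Drum 2:
Material balance + equilibrium reduce to Σ zᵢ(Kᵢ−1)/(1+ψ₂(Kᵢ−1)) = 0.
Feasibility: ΣzᵢKᵢ = 1.751, Σzᵢ/Kᵢ = 1.207 — both > 1, two phases present.
Newton–Raphson from ψ₂ = 0.37:
  ψ₂ = 0.370: g = 0.1842, g' = -0.848 → ψ₂ = 0.587
  ψ₂ = 0.587: g = 0.0287, g' = -0.622 → ψ₂ = 0.634
Converged at ψ₂ = 0.634.
  2-propanol: x = 0.025, y = 0.123
  1-propanol: x = 0.123, y = 0.400
  n-decane: x = 0.853, y = 0.478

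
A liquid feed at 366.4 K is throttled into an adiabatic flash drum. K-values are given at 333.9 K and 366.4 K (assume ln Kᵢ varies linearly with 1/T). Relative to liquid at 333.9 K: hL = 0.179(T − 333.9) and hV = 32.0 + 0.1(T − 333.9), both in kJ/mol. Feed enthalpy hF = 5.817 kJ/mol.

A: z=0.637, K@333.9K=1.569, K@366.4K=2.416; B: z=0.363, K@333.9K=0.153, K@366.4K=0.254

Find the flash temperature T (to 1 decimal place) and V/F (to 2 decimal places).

T = 336.1 K, V/F = 0.17

Adiabatic flash: solve Rachford–Rice at each trial T, then check hF = ψ·hV(T) + (1−ψ)·hL(T).
  T = 333.9 K: K = (1.569, 0.153), RR gives ψ = 0.114, H_out = 3.651 kJ/mol
  T = 366.4 K: K = (2.416, 0.254), RR gives ψ = 0.598, H_out = 23.404 kJ/mol
  T = 350.1 K: K = (1.965, 0.199), RR gives ψ = 0.420, H_out = 15.787 kJ/mol
  T = 342.0 K: K = (1.761, 0.175), RR gives ψ = 0.295, H_out = 10.704 kJ/mol
  T = 337.9 K: K = (1.662, 0.164), RR gives ψ = 0.213, H_out = 7.477 kJ/mol
  T = 335.9 K: K = (1.615, 0.158), RR gives ψ = 0.167, H_out = 5.665 kJ/mol
Linear interpolation between T = 335.9 (H_out = 5.665) and T = 337.9 (H_out = 7.477) on hF = 5.817 gives T ≈ 336.1 K, at which ψ = 0.17.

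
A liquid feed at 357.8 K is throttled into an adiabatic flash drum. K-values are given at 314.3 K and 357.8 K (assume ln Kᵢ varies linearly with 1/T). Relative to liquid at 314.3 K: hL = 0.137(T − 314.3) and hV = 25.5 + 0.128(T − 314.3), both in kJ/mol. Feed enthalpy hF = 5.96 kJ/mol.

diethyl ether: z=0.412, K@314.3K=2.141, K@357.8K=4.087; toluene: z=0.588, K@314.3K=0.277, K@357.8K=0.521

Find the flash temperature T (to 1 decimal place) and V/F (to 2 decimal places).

Adiabatic flash: solve Rachford–Rice at each trial T, then check hF = ψ·hV(T) + (1−ψ)·hL(T).
  T = 314.3 K: K = (2.141, 0.277), RR gives ψ = 0.055, H_out = 1.390 kJ/mol
  T = 357.8 K: K = (4.087, 0.521), RR gives ψ = 0.670, H_out = 22.773 kJ/mol
  T = 336.1 K: K = (3.023, 0.388), RR gives ψ = 0.383, H_out = 12.666 kJ/mol
  T = 325.2 K: K = (2.559, 0.330), RR gives ψ = 0.237, H_out = 7.524 kJ/mol
  T = 319.8 K: K = (2.346, 0.303), RR gives ψ = 0.154, H_out = 4.677 kJ/mol
  T = 322.5 K: K = (2.451, 0.316), RR gives ψ = 0.197, H_out = 6.138 kJ/mol
  T = 321.1 K: K = (2.396, 0.309), RR gives ψ = 0.175, H_out = 5.391 kJ/mol
Linear interpolation between T = 321.1 (H_out = 5.391) and T = 322.5 (H_out = 6.138) on hF = 5.96 gives T ≈ 322.2 K, at which ψ = 0.19.

T = 322.2 K, V/F = 0.19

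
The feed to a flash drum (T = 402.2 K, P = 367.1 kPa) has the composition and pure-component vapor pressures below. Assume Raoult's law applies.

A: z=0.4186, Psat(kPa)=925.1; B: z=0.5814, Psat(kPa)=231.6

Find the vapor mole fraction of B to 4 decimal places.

Raoult's law: Kᵢ = Pᵢˢᵃᵗ/P = Pᵢˢᵃᵗ/367.1.
  K_A = 925.1/367.1 = 2.520022, K_B = 231.6/367.1 = 0.630891
Rachford–Rice: g(V/F) = Σ zᵢ(Kᵢ−1)/(1+V/F(Kᵢ−1)) = 0.
Check two-phase: ΣzᵢKᵢ = 1.4217 > 1 and Σzᵢ/Kᵢ = 1.0877 > 1, so g(0) = 0.4217 > 0 and g(1) = -0.0877 < 0.
Binary case is linear: z₁(K₁−1)(1+V/F(K₂−1)) + z₂(K₂−1)(1+V/F(K₁−1)) = 0
⇒ V/F = [z₁(K₁−1)+z₂(K₂−1)] / [−(K₁−1)(K₂−1)] = 0.42168/0.56105 = 0.7516
Compositions from xᵢ = zᵢ/(1+V/F(Kᵢ−1)), yᵢ = Kᵢxᵢ:
  A: x = 0.1954, y = 0.4924
  B: x = 0.8046, y = 0.5076

y_B = 0.5076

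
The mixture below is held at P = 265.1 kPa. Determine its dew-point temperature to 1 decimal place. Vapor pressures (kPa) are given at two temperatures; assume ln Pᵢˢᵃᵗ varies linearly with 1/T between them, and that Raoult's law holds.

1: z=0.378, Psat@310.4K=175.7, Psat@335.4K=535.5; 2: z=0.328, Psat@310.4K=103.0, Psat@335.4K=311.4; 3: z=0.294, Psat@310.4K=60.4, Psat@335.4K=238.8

Dew-point temperature: Σzᵢ·P/Pᵢˢᵃᵗ(T) = 1. Interpolate ln Pᵢˢᵃᵗ = aᵢ + bᵢ/T.
  T = 310.4 K: ΣzᵢP/Pᵢˢᵃᵗ = 2.7049
  T = 335.4 K: ΣzᵢP/Pᵢˢᵃᵗ = 0.7927
  T = 322.9 K: ΣzᵢP/Pᵢˢᵃᵗ = 1.4269
  T = 329.1 K: ΣzᵢP/Pᵢˢᵃᵗ = 1.0596
  T = 332.2 K: ΣzᵢP/Pᵢˢᵃᵗ = 0.9172
  T = 330.6 K: ΣzᵢP/Pᵢˢᵃᵗ = 0.9878
Interpolating between 329.1 K and 330.6 K gives T ≈ 330.3 K.

T = 330.3 K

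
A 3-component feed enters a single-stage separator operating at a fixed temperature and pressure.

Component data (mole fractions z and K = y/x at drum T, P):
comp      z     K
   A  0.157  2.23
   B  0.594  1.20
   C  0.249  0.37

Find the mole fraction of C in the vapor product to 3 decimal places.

y_C = 0.134

Rachford–Rice: g(β) = Σ zᵢ(Kᵢ−1)/(1+β(Kᵢ−1)) = 0.
Feasibility: ΣzᵢKᵢ = 1.155, Σzᵢ/Kᵢ = 1.238 — both > 1, two phases present.
Newton iteration, β⁰ = 0.32:
  β = 0.320: g = 0.0537, g' = -0.298 → β = 0.500
  β = 0.500: g = -0.0015, g' = -0.321 → β = 0.496
Converged at β = 0.496.
Compositions from xᵢ = zᵢ/(1+β(Kᵢ−1)), yᵢ = Kᵢxᵢ:
  A: x = 0.098, y = 0.218
  B: x = 0.540, y = 0.649
  C: x = 0.362, y = 0.134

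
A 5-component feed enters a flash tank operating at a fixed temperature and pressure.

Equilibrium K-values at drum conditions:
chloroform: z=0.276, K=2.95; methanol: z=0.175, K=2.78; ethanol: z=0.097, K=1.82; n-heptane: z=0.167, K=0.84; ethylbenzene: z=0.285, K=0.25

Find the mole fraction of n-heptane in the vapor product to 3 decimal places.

Rachford–Rice: g(V/F) = Σ zᵢ(Kᵢ−1)/(1+V/F(Kᵢ−1)) = 0.
g(0) = ΣzᵢKᵢ − 1 = 0.689 and g(1) = 1 − Σzᵢ/Kᵢ = -0.549, so a root lies in (0, 1).
Newton–Raphson from V/F = 0.5:
  V/F = 0.500: g = 0.1227, g' = -0.873 → V/F = 0.641
  V/F = 0.641: g = -0.0042, g' = -0.956 → V/F = 0.636
Converged at V/F = 0.636.
Compositions from xᵢ = zᵢ/(1+V/F(Kᵢ−1)), yᵢ = Kᵢxᵢ:
  chloroform: x = 0.123, y = 0.363
  methanol: x = 0.082, y = 0.228
  ethanol: x = 0.064, y = 0.116
  n-heptane: x = 0.186, y = 0.156
  ethylbenzene: x = 0.545, y = 0.136

y_n-heptane = 0.156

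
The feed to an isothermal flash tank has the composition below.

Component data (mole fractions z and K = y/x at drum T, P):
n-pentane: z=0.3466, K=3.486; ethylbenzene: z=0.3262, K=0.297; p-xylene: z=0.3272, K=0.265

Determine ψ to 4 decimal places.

ψ = 0.2192

Newton–Raphson from ψ = 0.37:
  ψ = 0.3700: g = -0.19144, g' = -1.2091 → ψ = 0.2117
  ψ = 0.2117: g = 0.01036, g' = -1.3900 → ψ = 0.2191
  ψ = 0.2191: g = 0.00006, g' = -1.3741 → ψ = 0.2192
Converged at ψ = 0.2192.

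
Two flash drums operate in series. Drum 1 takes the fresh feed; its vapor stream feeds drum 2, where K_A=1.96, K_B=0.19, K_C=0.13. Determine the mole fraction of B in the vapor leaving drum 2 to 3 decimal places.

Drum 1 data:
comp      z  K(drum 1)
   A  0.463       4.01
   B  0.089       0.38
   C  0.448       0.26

y_B (drum 2) = 0.020

Drum 1:
Let ψ₁ = V/F and solve Σ zᵢ(Kᵢ−1)/(1+ψ₁(Kᵢ−1)) = 0.
g(0) = ΣzᵢKᵢ − 1 = 1.007 and g(1) = 1 − Σzᵢ/Kᵢ = -1.073, so a root lies in (0, 1).
Newton–Raphson from ψ₁ = 0.31:
  ψ₁ = 0.310: g = 0.2224, g' = -1.588 → ψ₁ = 0.450
  ψ₁ = 0.450: g = 0.0183, g' = -1.374 → ψ₁ = 0.463
Converged at ψ₁ = 0.463.
Drum-1 compositions:
  A: x = 0.193, y = 0.775
  B: x = 0.125, y = 0.047
  C: x = 0.682, y = 0.177
Drum-2 feed = drum-1 vapor: z₂ = (0.7753, 0.0475, 0.1773).
Drum 2:
Newton–Raphson from ψ₂ = 0.5:
  ψ₂ = 0.500: g = 0.1653, g' = -0.834 → ψ₂ = 0.698
  ψ₂ = 0.698: g = -0.0356, g' = -1.291 → ψ₂ = 0.671
  ψ₂ = 0.671: g = -0.0015, g' = -1.187 → ψ₂ = 0.669
Converged at ψ₂ = 0.669.
  A: x = 0.472, y = 0.925
  B: x = 0.104, y = 0.020
  C: x = 0.424, y = 0.055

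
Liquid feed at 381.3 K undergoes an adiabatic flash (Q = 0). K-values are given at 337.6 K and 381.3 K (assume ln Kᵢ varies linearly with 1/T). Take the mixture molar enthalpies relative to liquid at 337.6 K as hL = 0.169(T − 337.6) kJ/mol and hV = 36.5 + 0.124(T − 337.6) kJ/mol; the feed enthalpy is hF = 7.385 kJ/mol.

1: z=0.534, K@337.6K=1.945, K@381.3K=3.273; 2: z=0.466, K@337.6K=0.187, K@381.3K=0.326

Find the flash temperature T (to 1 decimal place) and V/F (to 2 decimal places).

Adiabatic flash: solve Rachford–Rice at each trial T, then check hF = ψ·hV(T) + (1−ψ)·hL(T).
  T = 337.6 K: K = (1.945, 0.187), RR gives ψ = 0.164, H_out = 5.975 kJ/mol
  T = 381.3 K: K = (3.273, 0.326), RR gives ψ = 0.587, H_out = 27.666 kJ/mol
  T = 359.5 K: K = (2.565, 0.251), RR gives ψ = 0.415, H_out = 18.454 kJ/mol
  T = 348.6 K: K = (2.245, 0.218), RR gives ψ = 0.308, H_out = 12.963 kJ/mol
  T = 343.1 K: K = (2.092, 0.202), RR gives ψ = 0.242, H_out = 9.720 kJ/mol
  T = 340.4 K: K = (2.019, 0.195), RR gives ψ = 0.206, H_out = 7.957 kJ/mol
  T = 339.0 K: K = (1.982, 0.191), RR gives ψ = 0.185, H_out = 6.987 kJ/mol
Linear interpolation between T = 339.0 (H_out = 6.987) and T = 340.4 (H_out = 7.957) on hF = 7.385 gives T ≈ 339.6 K, at which ψ = 0.19.

T = 339.6 K, V/F = 0.19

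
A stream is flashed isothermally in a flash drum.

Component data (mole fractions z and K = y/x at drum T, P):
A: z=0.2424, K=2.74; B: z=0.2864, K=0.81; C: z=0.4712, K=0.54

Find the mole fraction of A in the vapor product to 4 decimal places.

y_A = 0.4721

Material balance + equilibrium reduce to Σ zᵢ(Kᵢ−1)/(1+β(Kᵢ−1)) = 0.
Feasibility: ΣzᵢKᵢ = 1.1506, Σzᵢ/Kᵢ = 1.3146 — both > 1, two phases present.
Newton iteration, β⁰ = 0.45:
  β = 0.4500: g = -0.09628, g' = -0.4018 → β = 0.2104
  β = 0.2104: g = 0.01211, g' = -0.5267 → β = 0.2333
  β = 0.2333: g = 0.00022, g' = -0.5077 → β = 0.2338
Converged at β = 0.2338.
Compositions from xᵢ = zᵢ/(1+β(Kᵢ−1)), yᵢ = Kᵢxᵢ:
  A: x = 0.1723, y = 0.4721
  B: x = 0.2997, y = 0.2428
  C: x = 0.5280, y = 0.2851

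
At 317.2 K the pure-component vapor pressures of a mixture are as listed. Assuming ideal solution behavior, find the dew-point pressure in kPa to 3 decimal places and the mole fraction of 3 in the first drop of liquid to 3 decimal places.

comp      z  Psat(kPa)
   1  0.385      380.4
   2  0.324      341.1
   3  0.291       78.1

Pdew = 175.810 kPa, x_3 = 0.655

At the dew point ψ → 1, so Σzᵢ/Kᵢ = 1 with Kᵢ = Pᵢˢᵃᵗ/P ⇒ 1/P = Σzᵢ/Pᵢˢᵃᵗ.
1/P = 0.385/380.4 + 0.324/341.1 + 0.291/78.1 = 0.005688 ⇒ P = 175.810 kPa
xᵢ = zᵢP/Pᵢˢᵃᵗ ⇒ x_3 = 0.291·175.810/78.1 = 0.655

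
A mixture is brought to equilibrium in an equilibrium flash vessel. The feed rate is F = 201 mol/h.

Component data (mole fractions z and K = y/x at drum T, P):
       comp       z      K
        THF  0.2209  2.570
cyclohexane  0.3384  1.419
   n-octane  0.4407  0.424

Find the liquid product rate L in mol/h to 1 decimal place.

Material balance + equilibrium reduce to Σ zᵢ(Kᵢ−1)/(1+V/F(Kᵢ−1)) = 0.
g(0) = ΣzᵢKᵢ − 1 = 0.2348 and g(1) = 1 − Σzᵢ/Kᵢ = -0.3638, so a root lies in (0, 1).
Newton iteration, V/F⁰ = 0.46:
  V/F = 0.4600: g = -0.02509, g' = -0.4960 → V/F = 0.4094
  V/F = 0.4094: g = -0.00003, g' = -0.4954 → V/F = 0.4093
Converged at V/F = 0.4093.
Then V = V/F·F = 0.4093·201 = 82.3 mol/h and L = F − V = 118.7 mol/h.

L = 118.7 mol/h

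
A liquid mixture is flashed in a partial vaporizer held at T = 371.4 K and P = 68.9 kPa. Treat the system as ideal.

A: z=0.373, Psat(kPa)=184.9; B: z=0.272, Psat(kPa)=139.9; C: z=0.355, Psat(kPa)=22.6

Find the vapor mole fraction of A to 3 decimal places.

Raoult's law: Kᵢ = Pᵢˢᵃᵗ/P = Pᵢˢᵃᵗ/68.9.
  K_A = 184.9/68.9 = 2.68360, K_B = 139.9/68.9 = 2.03048, K_C = 22.6/68.9 = 0.32801
Let β = V/F and solve Σ zᵢ(Kᵢ−1)/(1+β(Kᵢ−1)) = 0.
Feasibility: ΣzᵢKᵢ = 1.670, Σzᵢ/Kᵢ = 1.355 — both > 1, two phases present.
Newton iteration, β⁰ = 0.5:
  β = 0.500: g = 0.1667, g' = -0.801 → β = 0.708
  β = 0.708: g = -0.0066, g' = -0.900 → β = 0.701
Converged at β = 0.701.
Compositions from xᵢ = zᵢ/(1+β(Kᵢ−1)), yᵢ = Kᵢxᵢ:
  A: x = 0.171, y = 0.459
  B: x = 0.158, y = 0.321
  C: x = 0.671, y = 0.220

y_A = 0.459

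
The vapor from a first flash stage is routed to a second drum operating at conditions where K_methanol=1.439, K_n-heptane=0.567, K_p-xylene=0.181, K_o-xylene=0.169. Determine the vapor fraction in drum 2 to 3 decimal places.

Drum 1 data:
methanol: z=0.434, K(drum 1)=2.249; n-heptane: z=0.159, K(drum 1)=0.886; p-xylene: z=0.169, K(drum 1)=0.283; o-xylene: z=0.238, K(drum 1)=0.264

V/F (drum 2) = 0.444

Drum 1:
Material balance + equilibrium reduce to Σ zᵢ(Kᵢ−1)/(1+ψ₁(Kᵢ−1)) = 0.
g(0) = ΣzᵢKᵢ − 1 = 0.228 and g(1) = 1 − Σzᵢ/Kᵢ = -0.871, so a root lies in (0, 1).
Newton–Raphson from ψ₁ = 0.5:
  ψ₁ = 0.500: g = -0.1516, g' = -0.793 → ψ₁ = 0.309
  ψ₁ = 0.309: g = -0.0099, g' = -0.714 → ψ₁ = 0.295
Converged at ψ₁ = 0.295.
Drum-1 compositions:
  methanol: x = 0.317, y = 0.713
  n-heptane: x = 0.165, y = 0.146
  p-xylene: x = 0.214, y = 0.061
  o-xylene: x = 0.304, y = 0.080
Drum-2 feed = drum-1 vapor: z₂ = (0.7133, 0.1458, 0.0607, 0.0803).
Drum 2:
Let ψ₂ = V/F and solve Σ zᵢ(Kᵢ−1)/(1+ψ₂(Kᵢ−1)) = 0.
Feasibility: ΣzᵢKᵢ = 1.134, Σzᵢ/Kᵢ = 1.563 — both > 1, two phases present.
Iterate (Newton) starting at ψ₂ = 0.67:
  ψ₂ = 0.670: g = -0.1075, g' = -0.618 → ψ₂ = 0.496
  ψ₂ = 0.496: g = -0.0204, g' = -0.413 → ψ₂ = 0.447
  ψ₂ = 0.447: g = -0.0009, g' = -0.379 → ψ₂ = 0.444
Converged at ψ₂ = 0.444.
  methanol: x = 0.597, y = 0.859
  n-heptane: x = 0.181, y = 0.102
  p-xylene: x = 0.095, y = 0.017
  o-xylene: x = 0.127, y = 0.022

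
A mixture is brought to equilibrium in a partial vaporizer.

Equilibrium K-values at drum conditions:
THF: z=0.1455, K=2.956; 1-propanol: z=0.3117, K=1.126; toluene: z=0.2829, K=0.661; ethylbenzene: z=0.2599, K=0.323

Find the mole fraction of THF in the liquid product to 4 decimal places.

Let ψ = V/F and solve Σ zᵢ(Kᵢ−1)/(1+ψ(Kᵢ−1)) = 0.
g(0) = ΣzᵢKᵢ − 1 = 0.0520 and g(1) = 1 − Σzᵢ/Kᵢ = -0.5587, so a root lies in (0, 1).
Newton iteration, ψ⁰ = 0.48:
  ψ = 0.4800: g = -0.19138, g' = -0.4603 → ψ = 0.0642
  ψ = 0.0642: g = 0.00982, g' = -0.6084 → ψ = 0.0803
  ψ = 0.0803: g = 0.00017, g' = -0.5882 → ψ = 0.0806
Converged at ψ = 0.0806.
Compositions from xᵢ = zᵢ/(1+ψ(Kᵢ−1)), yᵢ = Kᵢxᵢ:
  THF: x = 0.1257, y = 0.3715
  1-propanol: x = 0.3086, y = 0.3474
  toluene: x = 0.2908, y = 0.1923
  ethylbenzene: x = 0.2749, y = 0.0888

x_THF = 0.1257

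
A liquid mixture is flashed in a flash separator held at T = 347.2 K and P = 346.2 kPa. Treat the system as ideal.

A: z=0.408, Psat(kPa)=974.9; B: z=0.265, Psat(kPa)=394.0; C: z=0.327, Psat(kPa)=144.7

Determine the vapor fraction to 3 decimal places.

Raoult's law: Kᵢ = Pᵢˢᵃᵗ/P = Pᵢˢᵃᵗ/346.2.
  K_A = 974.9/346.2 = 2.81600, K_B = 394.0/346.2 = 1.13807, K_C = 144.7/346.2 = 0.41797
Rachford–Rice: g(ψ) = Σ zᵢ(Kᵢ−1)/(1+ψ(Kᵢ−1)) = 0.
Check two-phase: ΣzᵢKᵢ = 1.587 > 1 and Σzᵢ/Kᵢ = 1.160 > 1, so g(0) = 0.587 > 0 and g(1) = -0.160 < 0.
Newton iteration, ψ⁰ = 0.5:
  ψ = 0.500: g = 0.1541, g' = -0.594 → ψ = 0.759
  ψ = 0.759: g = 0.0036, g' = -0.598 → ψ = 0.765
Converged at ψ = 0.765.

ψ = 0.765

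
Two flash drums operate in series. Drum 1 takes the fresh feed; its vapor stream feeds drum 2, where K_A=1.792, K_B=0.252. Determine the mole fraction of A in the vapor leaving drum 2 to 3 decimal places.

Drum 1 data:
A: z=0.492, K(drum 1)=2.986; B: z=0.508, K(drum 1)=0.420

y_A (drum 2) = 0.870

Drum 1:
Material balance + equilibrium reduce to Σ zᵢ(Kᵢ−1)/(1+ψ₁(Kᵢ−1)) = 0.
Check two-phase: ΣzᵢKᵢ = 1.682 > 1 and Σzᵢ/Kᵢ = 1.374 > 1, so g(0) = 0.682 > 0 and g(1) = -0.374 < 0.
Newton–Raphson from ψ₁ = 0.43:
  ψ₁ = 0.430: g = 0.1345, g' = -0.868 → ψ₁ = 0.585
  ψ₁ = 0.585: g = 0.0061, g' = -0.807 → ψ₁ = 0.592
Converged at ψ₁ = 0.592.
Drum-1 compositions:
  A: x = 0.226, y = 0.675
  B: x = 0.774, y = 0.325
Drum-2 feed = drum-1 vapor: z₂ = (0.6749, 0.3251).
Drum 2:
Material balance + equilibrium reduce to Σ zᵢ(Kᵢ−1)/(1+ψ₂(Kᵢ−1)) = 0.
g(0) = ΣzᵢKᵢ − 1 = 0.291 and g(1) = 1 − Σzᵢ/Kᵢ = -0.667, so a root lies in (0, 1).
Binary case is linear: z₁(K₁−1)(1+ψ₂(K₂−1)) + z₂(K₂−1)(1+ψ₂(K₁−1)) = 0
⇒ ψ₂ = [z₁(K₁−1)+z₂(K₂−1)] / [−(K₁−1)(K₂−1)] = 0.2914/0.5924 = 0.492
  A: x = 0.486, y = 0.870
  B: x = 0.514, y = 0.130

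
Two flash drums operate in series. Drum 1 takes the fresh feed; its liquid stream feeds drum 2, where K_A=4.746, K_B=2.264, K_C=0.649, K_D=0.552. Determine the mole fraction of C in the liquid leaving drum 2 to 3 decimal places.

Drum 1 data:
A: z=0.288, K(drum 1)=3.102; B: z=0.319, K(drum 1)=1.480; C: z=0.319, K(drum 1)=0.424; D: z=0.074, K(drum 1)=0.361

Drum 1:
Let ψ₁ = V/F and solve Σ zᵢ(Kᵢ−1)/(1+ψ₁(Kᵢ−1)) = 0.
Check two-phase: ΣzᵢKᵢ = 1.527 > 1 and Σzᵢ/Kᵢ = 1.266 > 1, so g(0) = 0.527 > 0 and g(1) = -0.266 < 0.
Iterate (Newton) starting at ψ₁ = 0.53:
  ψ₁ = 0.530: g = 0.0724, g' = -0.620 → ψ₁ = 0.647
Converged at ψ₁ = 0.647.
Drum-1 compositions:
  A: x = 0.122, y = 0.379
  B: x = 0.243, y = 0.360
  C: x = 0.508, y = 0.216
  D: x = 0.126, y = 0.046
Drum-2 feed = drum-1 liquid: z₂ = (0.1221, 0.2434, 0.5084, 0.1261).
Drum 2:
Material balance + equilibrium reduce to Σ zᵢ(Kᵢ−1)/(1+ψ₂(Kᵢ−1)) = 0.
g(0) = ΣzᵢKᵢ − 1 = 0.530 and g(1) = 1 − Σzᵢ/Kᵢ = -0.145, so a root lies in (0, 1).
Newton iteration, ψ₂⁰ = 0.32:
  ψ₂ = 0.320: g = 0.1601, g' = -0.665 → ψ₂ = 0.561
  ψ₂ = 0.561: g = 0.0300, g' = -0.454 → ψ₂ = 0.627
  ψ₂ = 0.627: g = 0.0010, g' = -0.426 → ψ₂ = 0.629
Converged at ψ₂ = 0.629.
  A: x = 0.036, y = 0.173
  B: x = 0.136, y = 0.307
  C: x = 0.652, y = 0.423
  D: x = 0.176, y = 0.097

x_C (drum 2) = 0.652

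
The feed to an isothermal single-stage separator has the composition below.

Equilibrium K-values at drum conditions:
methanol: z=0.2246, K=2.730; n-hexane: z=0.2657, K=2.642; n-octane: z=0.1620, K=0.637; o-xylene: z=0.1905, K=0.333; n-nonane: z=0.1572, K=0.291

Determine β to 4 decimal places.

Newton iteration, β⁰ = 0.5:
  β = 0.5000: g = 0.01277, g' = -0.8216 → β = 0.5155
Converged at β = 0.5155.

β = 0.5155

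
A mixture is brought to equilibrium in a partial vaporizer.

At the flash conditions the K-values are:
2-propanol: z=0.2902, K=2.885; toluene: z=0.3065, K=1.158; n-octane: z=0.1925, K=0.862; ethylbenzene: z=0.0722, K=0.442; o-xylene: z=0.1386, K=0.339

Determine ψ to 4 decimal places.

Material balance + equilibrium reduce to Σ zᵢ(Kᵢ−1)/(1+ψ(Kᵢ−1)) = 0.
Check two-phase: ΣzᵢKᵢ = 1.4370 > 1 and Σzᵢ/Kᵢ = 1.1608 > 1, so g(0) = 0.4370 > 0 and g(1) = -0.1608 < 0.
Newton–Raphson from ψ = 0.5:
  ψ = 0.5000: g = 0.10524, g' = -0.4624 → ψ = 0.7276
  ψ = 0.7276: g = 0.00025, g' = -0.4825 → ψ = 0.7281
Converged at ψ = 0.7281.

ψ = 0.7281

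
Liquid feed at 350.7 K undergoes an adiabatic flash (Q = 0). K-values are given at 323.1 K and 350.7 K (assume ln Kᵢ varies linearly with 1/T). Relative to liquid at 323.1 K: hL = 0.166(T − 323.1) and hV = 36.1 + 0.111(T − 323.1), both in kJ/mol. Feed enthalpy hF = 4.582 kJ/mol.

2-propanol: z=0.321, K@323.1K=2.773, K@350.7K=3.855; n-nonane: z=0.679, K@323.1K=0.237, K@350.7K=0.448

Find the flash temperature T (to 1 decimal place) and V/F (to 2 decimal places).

T = 329.0 K, V/F = 0.10

Adiabatic flash: solve Rachford–Rice at each trial T, then check hF = ψ·hV(T) + (1−ψ)·hL(T).
  T = 323.1 K: K = (2.773, 0.237), RR gives ψ = 0.038, H_out = 1.362 kJ/mol
  T = 350.7 K: K = (3.855, 0.448), RR gives ψ = 0.344, H_out = 16.467 kJ/mol
  T = 336.9 K: K = (3.292, 0.330), RR gives ψ = 0.183, H_out = 8.755 kJ/mol
  T = 330.0 K: K = (3.027, 0.281), RR gives ψ = 0.111, H_out = 5.118 kJ/mol
  T = 326.6 K: K = (2.900, 0.258), RR gives ψ = 0.076, H_out = 3.294 kJ/mol
  T = 328.3 K: K = (2.963, 0.269), RR gives ψ = 0.093, H_out = 4.211 kJ/mol
Linear interpolation between T = 328.3 (H_out = 4.211) and T = 330.0 (H_out = 5.118) on hF = 4.582 gives T ≈ 329.0 K, at which ψ = 0.10.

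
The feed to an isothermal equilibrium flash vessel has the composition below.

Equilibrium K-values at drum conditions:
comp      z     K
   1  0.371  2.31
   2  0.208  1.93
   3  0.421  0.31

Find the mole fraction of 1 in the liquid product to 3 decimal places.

x_1 = 0.228

Material balance + equilibrium reduce to Σ zᵢ(Kᵢ−1)/(1+V/F(Kᵢ−1)) = 0.
Feasibility: ΣzᵢKᵢ = 1.389, Σzᵢ/Kᵢ = 1.626 — both > 1, two phases present.
Newton–Raphson from V/F = 0.5:
  V/F = 0.500: g = -0.0178, g' = -0.783 → V/F = 0.477
Converged at V/F = 0.477.
Compositions from xᵢ = zᵢ/(1+V/F(Kᵢ−1)), yᵢ = Kᵢxᵢ:
  1: x = 0.228, y = 0.527
  2: x = 0.144, y = 0.278
  3: x = 0.628, y = 0.195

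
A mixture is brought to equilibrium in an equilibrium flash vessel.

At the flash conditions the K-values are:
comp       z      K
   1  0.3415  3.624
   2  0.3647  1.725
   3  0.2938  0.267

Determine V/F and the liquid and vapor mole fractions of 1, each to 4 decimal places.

Rachford–Rice: g(V/F) = Σ zᵢ(Kᵢ−1)/(1+V/F(Kᵢ−1)) = 0.
Check two-phase: ΣzᵢKᵢ = 1.9451 > 1 and Σzᵢ/Kᵢ = 1.4060 > 1, so g(0) = 0.9451 > 0 and g(1) = -0.4060 < 0.
Iterate (Newton) starting at V/F = 0.5:
  V/F = 0.5000: g = 0.24170, g' = -0.9365 → V/F = 0.7581
  V/F = 0.7581: g = -0.01428, g' = -1.1426 → V/F = 0.7456
  V/F = 0.7456: g = -0.00016, g' = -1.1174 → V/F = 0.7454
Converged at V/F = 0.7454.
Compositions from xᵢ = zᵢ/(1+V/F(Kᵢ−1)), yᵢ = Kᵢxᵢ:
  1: x = 0.1155, y = 0.4187
  2: x = 0.2367, y = 0.4084
  3: x = 0.6477, y = 0.1729

V/F = 0.7454, x_1 = 0.1155, y_1 = 0.4187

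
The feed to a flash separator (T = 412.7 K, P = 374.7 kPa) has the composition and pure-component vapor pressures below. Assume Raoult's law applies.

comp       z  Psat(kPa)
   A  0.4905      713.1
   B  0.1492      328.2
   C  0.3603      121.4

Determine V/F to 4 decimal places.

V/F = 0.3465

Raoult's law: Kᵢ = Pᵢˢᵃᵗ/P = Pᵢˢᵃᵗ/374.7.
  K_A = 713.1/374.7 = 1.903122, K_B = 328.2/374.7 = 0.875901, K_C = 121.4/374.7 = 0.323993
Rachford–Rice: g(V/F) = Σ zᵢ(Kᵢ−1)/(1+V/F(Kᵢ−1)) = 0.
Check two-phase: ΣzᵢKᵢ = 1.1809 > 1 and Σzᵢ/Kᵢ = 1.5401 > 1, so g(0) = 0.1809 > 0 and g(1) = -0.5401 < 0.
Newton iteration, V/F⁰ = 0.5:
  V/F = 0.5000: g = -0.08249, g' = -0.5682 → V/F = 0.3548
  V/F = 0.3548: g = -0.00431, g' = -0.5169 → V/F = 0.3465
Converged at V/F = 0.3465.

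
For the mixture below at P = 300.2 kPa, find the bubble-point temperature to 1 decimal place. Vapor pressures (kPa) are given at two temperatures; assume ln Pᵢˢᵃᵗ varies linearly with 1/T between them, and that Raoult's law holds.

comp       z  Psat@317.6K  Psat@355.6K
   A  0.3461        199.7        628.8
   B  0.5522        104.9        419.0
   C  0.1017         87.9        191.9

Bubble-point temperature: ΣzᵢPᵢˢᵃᵗ(T) = P. Interpolate ln Pᵢˢᵃᵗ = aᵢ + bᵢ/T.
  T = 317.6 K: ΣzᵢPᵢˢᵃᵗ = 135.98 kPa
  T = 355.6 K: ΣzᵢPᵢˢᵃᵗ = 468.52 kPa
  T = 336.6 K: ΣzᵢPᵢˢᵃᵗ = 260.57 kPa
  T = 346.1 K: ΣzᵢPᵢˢᵃᵗ = 351.99 kPa
  T = 341.4 K: ΣzᵢPᵢˢᵃᵗ = 303.91 kPa
  T = 339.0 K: ΣzᵢPᵢˢᵃᵗ = 281.54 kPa
Interpolating between 339.0 K and 341.4 K gives T ≈ 341.0 K.

T = 341.0 K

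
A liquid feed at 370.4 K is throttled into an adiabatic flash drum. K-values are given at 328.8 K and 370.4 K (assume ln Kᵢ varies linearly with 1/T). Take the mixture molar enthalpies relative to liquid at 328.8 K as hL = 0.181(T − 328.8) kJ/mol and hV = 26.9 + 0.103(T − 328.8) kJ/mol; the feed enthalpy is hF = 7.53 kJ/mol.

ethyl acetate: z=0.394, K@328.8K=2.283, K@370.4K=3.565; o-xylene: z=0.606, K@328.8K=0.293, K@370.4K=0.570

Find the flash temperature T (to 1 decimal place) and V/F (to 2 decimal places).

T = 338.8 K, V/F = 0.22

Adiabatic flash: solve Rachford–Rice at each trial T, then check hF = ψ·hV(T) + (1−ψ)·hL(T).
  T = 328.8 K: K = (2.283, 0.293), RR gives ψ = 0.085, H_out = 2.285 kJ/mol
  T = 370.4 K: K = (3.565, 0.570), RR gives ψ = 0.680, H_out = 23.616 kJ/mol
  T = 349.6 K: K = (2.891, 0.417), RR gives ψ = 0.355, H_out = 12.742 kJ/mol
  T = 339.2 K: K = (2.578, 0.351), RR gives ψ = 0.223, H_out = 7.713 kJ/mol
  T = 334.0 K: K = (2.428, 0.321), RR gives ψ = 0.156, H_out = 5.083 kJ/mol
  T = 336.6 K: K = (2.503, 0.336), RR gives ψ = 0.190, H_out = 6.414 kJ/mol
  T = 337.9 K: K = (2.540, 0.344), RR gives ψ = 0.207, H_out = 7.067 kJ/mol
Linear interpolation between T = 337.9 (H_out = 7.067) and T = 339.2 (H_out = 7.713) on hF = 7.53 gives T ≈ 338.8 K, at which ψ = 0.22.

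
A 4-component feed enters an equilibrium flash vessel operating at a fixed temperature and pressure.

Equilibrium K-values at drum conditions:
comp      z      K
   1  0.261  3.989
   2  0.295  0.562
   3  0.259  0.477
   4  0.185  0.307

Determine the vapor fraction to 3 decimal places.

Rachford–Rice: g(ψ) = Σ zᵢ(Kᵢ−1)/(1+ψ(Kᵢ−1)) = 0.
g(0) = ΣzᵢKᵢ − 1 = 0.387 and g(1) = 1 − Σzᵢ/Kᵢ = -0.736, so a root lies in (0, 1).
Newton–Raphson from ψ = 0.36:
  ψ = 0.360: g = -0.1153, g' = -0.886 → ψ = 0.230
  ψ = 0.230: g = 0.0123, g' = -1.107 → ψ = 0.241
Converged at ψ = 0.241.

ψ = 0.241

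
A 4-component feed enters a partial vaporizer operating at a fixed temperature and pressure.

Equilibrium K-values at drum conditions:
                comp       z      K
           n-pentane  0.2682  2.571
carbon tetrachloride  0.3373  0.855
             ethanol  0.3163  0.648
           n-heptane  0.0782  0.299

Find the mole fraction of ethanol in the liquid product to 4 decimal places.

Iterate (Newton) starting at β = 0.58:
  β = 0.5800: g = -0.06521, g' = -0.3607 → β = 0.3992
  β = 0.3992: g = 0.00138, g' = -0.3852 → β = 0.4028
Converged at β = 0.4028.
Compositions from xᵢ = zᵢ/(1+β(Kᵢ−1)), yᵢ = Kᵢxᵢ:
  n-pentane: x = 0.1643, y = 0.4223
  carbon tetrachloride: x = 0.3582, y = 0.3063
  ethanol: x = 0.3686, y = 0.2388
  n-heptane: x = 0.1090, y = 0.0326

x_ethanol = 0.3686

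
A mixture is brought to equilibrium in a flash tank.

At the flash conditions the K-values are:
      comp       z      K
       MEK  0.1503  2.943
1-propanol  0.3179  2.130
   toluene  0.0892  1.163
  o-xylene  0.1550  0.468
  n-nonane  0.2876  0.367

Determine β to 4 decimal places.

β = 0.5193

Let β = V/F and solve Σ zᵢ(Kᵢ−1)/(1+β(Kᵢ−1)) = 0.
g(0) = ΣzᵢKᵢ − 1 = 0.4013 and g(1) = 1 − Σzᵢ/Kᵢ = -0.3919, so a root lies in (0, 1).
Iterate (Newton) starting at β = 0.5:
  β = 0.5000: g = 0.01242, g' = -0.6418 → β = 0.5193
Converged at β = 0.5193.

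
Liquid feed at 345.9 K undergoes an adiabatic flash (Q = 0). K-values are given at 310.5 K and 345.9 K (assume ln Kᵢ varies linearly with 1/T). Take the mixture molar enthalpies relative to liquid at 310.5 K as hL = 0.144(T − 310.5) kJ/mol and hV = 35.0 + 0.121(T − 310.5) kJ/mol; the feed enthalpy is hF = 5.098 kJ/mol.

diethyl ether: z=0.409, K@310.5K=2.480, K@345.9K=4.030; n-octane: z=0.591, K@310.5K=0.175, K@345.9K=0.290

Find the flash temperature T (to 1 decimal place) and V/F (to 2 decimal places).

T = 313.7 K, V/F = 0.13

Adiabatic flash: solve Rachford–Rice at each trial T, then check hF = ψ·hV(T) + (1−ψ)·hL(T).
  T = 310.5 K: K = (2.480, 0.175), RR gives ψ = 0.096, H_out = 3.375 kJ/mol
  T = 345.9 K: K = (4.030, 0.290), RR gives ψ = 0.381, H_out = 18.123 kJ/mol
  T = 328.2 K: K = (3.203, 0.228), RR gives ψ = 0.262, H_out = 11.605 kJ/mol
  T = 319.4 K: K = (2.830, 0.201), RR gives ψ = 0.189, H_out = 7.854 kJ/mol
  T = 314.9 K: K = (2.650, 0.187), RR gives ψ = 0.145, H_out = 5.701 kJ/mol
  T = 312.7 K: K = (2.564, 0.181), RR gives ψ = 0.122, H_out = 4.569 kJ/mol
Linear interpolation between T = 312.7 (H_out = 4.569) and T = 314.9 (H_out = 5.701) on hF = 5.098 gives T ≈ 313.7 K, at which ψ = 0.13.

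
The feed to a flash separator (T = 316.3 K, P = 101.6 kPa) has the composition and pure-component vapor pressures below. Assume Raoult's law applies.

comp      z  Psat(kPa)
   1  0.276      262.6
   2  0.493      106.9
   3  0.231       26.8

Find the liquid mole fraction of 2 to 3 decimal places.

Raoult's law: Kᵢ = Pᵢˢᵃᵗ/P = Pᵢˢᵃᵗ/101.6.
  K_1 = 262.6/101.6 = 2.58465, K_2 = 106.9/101.6 = 1.05217, K_3 = 26.8/101.6 = 0.26378
Material balance + equilibrium reduce to Σ zᵢ(Kᵢ−1)/(1+ψ(Kᵢ−1)) = 0.
g(0) = ΣzᵢKᵢ − 1 = 0.293 and g(1) = 1 − Σzᵢ/Kᵢ = -0.451, so a root lies in (0, 1).
Iterate (Newton) starting at ψ = 0.5:
  ψ = 0.500: g = -0.0001, g' = -0.531 → ψ = 0.500
Converged at ψ = 0.500.
Compositions from xᵢ = zᵢ/(1+ψ(Kᵢ−1)), yᵢ = Kᵢxᵢ:
  1: x = 0.154, y = 0.398
  2: x = 0.480, y = 0.506
  3: x = 0.366, y = 0.096

x_2 = 0.480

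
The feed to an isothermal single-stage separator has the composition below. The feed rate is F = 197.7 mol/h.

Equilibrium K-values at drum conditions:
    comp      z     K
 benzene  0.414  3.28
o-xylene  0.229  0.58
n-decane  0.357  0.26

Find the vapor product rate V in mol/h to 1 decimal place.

V = 79.6 mol/h

Let ψ = V/F and solve Σ zᵢ(Kᵢ−1)/(1+ψ(Kᵢ−1)) = 0.
g(0) = ΣzᵢKᵢ − 1 = 0.584 and g(1) = 1 − Σzᵢ/Kᵢ = -0.894, so a root lies in (0, 1).
Iterate (Newton) starting at ψ = 0.7:
  ψ = 0.700: g = -0.3207, g' = -1.242 → ψ = 0.442
  ψ = 0.442: g = -0.0403, g' = -1.027 → ψ = 0.402
  ψ = 0.402: g = 0.0002, g' = -1.040 → ψ = 0.403
Converged at ψ = 0.403.
Then V = ψ·F = 0.4027·197.7 = 79.6 mol/h and L = F − V = 118.1 mol/h.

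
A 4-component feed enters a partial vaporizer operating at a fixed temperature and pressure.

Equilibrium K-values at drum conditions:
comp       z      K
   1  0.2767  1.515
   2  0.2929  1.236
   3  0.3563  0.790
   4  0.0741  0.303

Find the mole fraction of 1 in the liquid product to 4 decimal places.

Rachford–Rice: g(V/F) = Σ zᵢ(Kᵢ−1)/(1+V/F(Kᵢ−1)) = 0.
Feasibility: ΣzᵢKᵢ = 1.0852, Σzᵢ/Kᵢ = 1.1152 — both > 1, two phases present.
Newton–Raphson from V/F = 0.5:
  V/F = 0.5000: g = 0.01227, g' = -0.1639 → V/F = 0.5749
  V/F = 0.5749: g = -0.00046, g' = -0.1769 → V/F = 0.5723
Converged at V/F = 0.5723.
Compositions from xᵢ = zᵢ/(1+V/F(Kᵢ−1)), yᵢ = Kᵢxᵢ:
  1: x = 0.2137, y = 0.3238
  2: x = 0.2580, y = 0.3189
  3: x = 0.4050, y = 0.3199
  4: x = 0.1233, y = 0.0374

x_1 = 0.2137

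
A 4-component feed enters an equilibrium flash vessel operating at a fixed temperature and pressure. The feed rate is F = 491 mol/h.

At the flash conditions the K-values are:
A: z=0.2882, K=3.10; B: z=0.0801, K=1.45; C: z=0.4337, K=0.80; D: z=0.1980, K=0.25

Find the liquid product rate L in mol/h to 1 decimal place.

Rachford–Rice: g(ψ) = Σ zᵢ(Kᵢ−1)/(1+ψ(Kᵢ−1)) = 0.
Feasibility: ΣzᵢKᵢ = 1.4060, Σzᵢ/Kᵢ = 1.4823 — both > 1, two phases present.
Iterate (Newton) starting at ψ = 0.35:
  ψ = 0.3500: g = 0.08535, g' = -0.6591 → ψ = 0.4795
  ψ = 0.4795: g = 0.00339, g' = -0.6193 → ψ = 0.4849
Converged at ψ = 0.4849.
Then V = ψ·F = 0.4849·491 = 238.1 mol/h and L = F − V = 252.9 mol/h.

L = 252.9 mol/h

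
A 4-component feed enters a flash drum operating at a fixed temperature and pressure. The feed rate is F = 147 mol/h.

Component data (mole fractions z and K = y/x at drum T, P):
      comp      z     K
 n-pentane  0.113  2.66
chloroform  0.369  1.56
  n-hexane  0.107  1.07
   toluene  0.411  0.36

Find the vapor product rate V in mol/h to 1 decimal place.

Material balance + equilibrium reduce to Σ zᵢ(Kᵢ−1)/(1+ψ(Kᵢ−1)) = 0.
g(0) = ΣzᵢKᵢ − 1 = 0.139 and g(1) = 1 − Σzᵢ/Kᵢ = -0.521, so a root lies in (0, 1).
Newton–Raphson from ψ = 0.33:
  ψ = 0.330: g = -0.0305, g' = -0.483 → ψ = 0.267
Converged at ψ = 0.267.
Then V = ψ·F = 0.2667·147 = 39.2 mol/h and L = F − V = 107.8 mol/h.

V = 39.2 mol/h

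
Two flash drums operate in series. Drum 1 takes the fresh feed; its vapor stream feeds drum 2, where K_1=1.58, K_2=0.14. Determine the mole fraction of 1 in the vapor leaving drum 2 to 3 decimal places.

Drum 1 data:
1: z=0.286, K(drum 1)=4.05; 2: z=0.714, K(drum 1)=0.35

Drum 1:
Binary case is linear: z₁(K₁−1)(1+ψ₁(K₂−1)) + z₂(K₂−1)(1+ψ₁(K₁−1)) = 0
⇒ ψ₁ = [z₁(K₁−1)+z₂(K₂−1)] / [−(K₁−1)(K₂−1)] = 0.4082/1.9825 = 0.206
Drum-1 compositions:
  1: x = 0.176, y = 0.711
  2: x = 0.824, y = 0.289
Drum-2 feed = drum-1 vapor: z₂ = (0.7115, 0.2885).
Drum 2:
Material balance + equilibrium reduce to Σ zᵢ(Kᵢ−1)/(1+ψ₂(Kᵢ−1)) = 0.
g(0) = ΣzᵢKᵢ − 1 = 0.165 and g(1) = 1 − Σzᵢ/Kᵢ = -1.511, so a root lies in (0, 1).
Binary case is linear: z₁(K₁−1)(1+ψ₂(K₂−1)) + z₂(K₂−1)(1+ψ₂(K₁−1)) = 0
⇒ ψ₂ = [z₁(K₁−1)+z₂(K₂−1)] / [−(K₁−1)(K₂−1)] = 0.1645/0.4988 = 0.330
  1: x = 0.597, y = 0.944
  2: x = 0.403, y = 0.056

y_1 (drum 2) = 0.944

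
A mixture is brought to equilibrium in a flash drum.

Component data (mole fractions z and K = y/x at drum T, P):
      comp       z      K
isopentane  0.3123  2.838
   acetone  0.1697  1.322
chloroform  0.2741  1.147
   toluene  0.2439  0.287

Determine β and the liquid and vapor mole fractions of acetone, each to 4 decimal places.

β = 0.6786, x_acetone = 0.1393, y_acetone = 0.1841

Material balance + equilibrium reduce to Σ zᵢ(Kᵢ−1)/(1+β(Kᵢ−1)) = 0.
Check two-phase: ΣzᵢKᵢ = 1.4950 > 1 and Σzᵢ/Kᵢ = 1.3272 > 1, so g(0) = 0.4950 > 0 and g(1) = -0.3272 < 0.
Newton–Raphson from β = 0.5:
  β = 0.5000: g = 0.11348, g' = -0.6041 → β = 0.6878
  β = 0.6878: g = -0.00643, g' = -0.7000 → β = 0.6787
  β = 0.6787: g = -0.00004, g' = -0.6911 → β = 0.6786
Converged at β = 0.6786.
Compositions from xᵢ = zᵢ/(1+β(Kᵢ−1)), yᵢ = Kᵢxᵢ:
  isopentane: x = 0.1390, y = 0.3944
  acetone: x = 0.1393, y = 0.1841
  chloroform: x = 0.2492, y = 0.2859
  toluene: x = 0.4725, y = 0.1356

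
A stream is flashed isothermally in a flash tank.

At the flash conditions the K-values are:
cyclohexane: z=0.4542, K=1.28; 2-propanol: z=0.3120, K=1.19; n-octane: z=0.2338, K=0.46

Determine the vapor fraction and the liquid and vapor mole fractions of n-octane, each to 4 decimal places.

ψ = 0.4549, x_n-octane = 0.3099, y_n-octane = 0.1426

Rachford–Rice: g(ψ) = Σ zᵢ(Kᵢ−1)/(1+ψ(Kᵢ−1)) = 0.
Feasibility: ΣzᵢKᵢ = 1.0602, Σzᵢ/Kᵢ = 1.1253 — both > 1, two phases present.
Newton–Raphson from ψ = 0.5:
  ψ = 0.5000: g = -0.00725, g' = -0.1647 → ψ = 0.4560
  ψ = 0.4560: g = -0.00016, g' = -0.1575 → ψ = 0.4549
Converged at ψ = 0.4549.
Compositions from xᵢ = zᵢ/(1+ψ(Kᵢ−1)), yᵢ = Kᵢxᵢ:
  cyclohexane: x = 0.4029, y = 0.5157
  2-propanol: x = 0.2872, y = 0.3417
  n-octane: x = 0.3099, y = 0.1426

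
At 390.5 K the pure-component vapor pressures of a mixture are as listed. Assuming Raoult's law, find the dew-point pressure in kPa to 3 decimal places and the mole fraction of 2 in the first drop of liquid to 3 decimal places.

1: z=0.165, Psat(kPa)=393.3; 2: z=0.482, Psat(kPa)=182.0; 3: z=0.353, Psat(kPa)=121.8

At the dew point ψ → 1, so Σzᵢ/Kᵢ = 1 with Kᵢ = Pᵢˢᵃᵗ/P ⇒ 1/P = Σzᵢ/Pᵢˢᵃᵗ.
1/P = 0.165/393.3 + 0.482/182.0 + 0.353/121.8 = 0.005966 ⇒ P = 167.614 kPa
xᵢ = zᵢP/Pᵢˢᵃᵗ ⇒ x_2 = 0.482·167.614/182.0 = 0.444

Pdew = 167.614 kPa, x_2 = 0.444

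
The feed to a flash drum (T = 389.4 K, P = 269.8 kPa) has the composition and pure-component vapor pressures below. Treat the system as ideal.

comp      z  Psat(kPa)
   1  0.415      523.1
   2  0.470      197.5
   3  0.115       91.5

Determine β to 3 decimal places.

β = 0.519

Raoult's law: Kᵢ = Pᵢˢᵃᵗ/P = Pᵢˢᵃᵗ/269.8.
  K_1 = 523.1/269.8 = 1.93884, K_2 = 197.5/269.8 = 0.73202, K_3 = 91.5/269.8 = 0.33914
Iterate (Newton) starting at β = 0.5:
  β = 0.500: g = 0.0062, g' = -0.326 → β = 0.519
Converged at β = 0.519.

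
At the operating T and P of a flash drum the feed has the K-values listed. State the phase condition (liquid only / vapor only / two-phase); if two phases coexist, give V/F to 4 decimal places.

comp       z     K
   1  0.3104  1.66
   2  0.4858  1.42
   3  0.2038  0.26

ΣzᵢKᵢ = 1.2581; Σzᵢ/Kᵢ = 1.3129.
Both exceed 1, so a two-phase solution exists.
Rachford–Rice: g(ψ) = Σ zᵢ(Kᵢ−1)/(1+ψ(Kᵢ−1)) = 0.
Newton iteration, ψ⁰ = 0.46:
  ψ = 0.4600: g = 0.09951, g' = -0.3963 → ψ = 0.7111
  ψ = 0.7111: g = -0.02178, g' = -0.6106 → ψ = 0.6754
  ψ = 0.6754: g = -0.00088, g' = -0.5628 → ψ = 0.6739
Converged at ψ = 0.6739.

two-phase, V/F = 0.6739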